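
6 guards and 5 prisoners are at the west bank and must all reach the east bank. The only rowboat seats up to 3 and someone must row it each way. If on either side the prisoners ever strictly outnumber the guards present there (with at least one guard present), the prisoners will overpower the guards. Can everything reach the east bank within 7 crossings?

Counting alone: each trip to the east bank takes at most 3 across and each return brings at least 1 back, so after t trips out (and t−1 returns) at most 3t − (t−1) of the 11 are across; that first reaches 11 at t = 5, so at least 9 crossings are needed.
Since 7 < 9, 7 crossings cannot be enough. (The shortest complete plan in fact takes 9:)
1. 3 prisoners → the east bank.  (the west bank: 6G 2P; the east bank: 0G 3P)
2. 1 prisoner ← the west bank.  (the west bank: 6G 3P; the east bank: 0G 2P)
3. 3 guards → the east bank.  (the west bank: 3G 3P; the east bank: 3G 2P)
4. 1 guard ← the west bank.  (the west bank: 4G 3P; the east bank: 2G 2P)
5. 2 guards and 1 prisoner → the east bank.  (the west bank: 2G 2P; the east bank: 4G 3P)
6. 1 guard ← the west bank.  (the west bank: 3G 2P; the east bank: 3G 3P)
7. 2 guards and 1 prisoner → the east bank.  (the west bank: 1G 1P; the east bank: 5G 4P)
8. 1 guard ← the west bank.  (the west bank: 2G 1P; the east bank: 4G 4P)
9. 2 guards and 1 prisoner → the east bank.  (the west bank: 0G 0P; the east bank: 6G 5P)

No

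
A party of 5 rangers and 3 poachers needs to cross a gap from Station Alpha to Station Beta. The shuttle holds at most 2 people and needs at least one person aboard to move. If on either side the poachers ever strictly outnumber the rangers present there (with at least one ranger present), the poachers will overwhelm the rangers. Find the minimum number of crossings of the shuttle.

13

Counting alone: each trip to Station Beta takes at most 2 across and each return brings at least 1 back, so after t trips out (and t−1 returns) at most 2t − (t−1) of the 8 are across; that first reaches 8 at t = 7, so at least 13 crossings are needed.
The plan below uses exactly 13 crossings, so it is optimal:
1. 2 poachers → Station Beta.  (Station Alpha: 5R 1P; Station Beta: 0R 2P)
2. 1 poacher ← Station Alpha.  (Station Alpha: 5R 2P; Station Beta: 0R 1P)
3. 2 poachers → Station Beta.  (Station Alpha: 5R 0P; Station Beta: 0R 3P)
4. 1 poacher ← Station Alpha.  (Station Alpha: 5R 1P; Station Beta: 0R 2P)
5. 2 rangers → Station Beta.  (Station Alpha: 3R 1P; Station Beta: 2R 2P)
6. 1 poacher ← Station Alpha.  (Station Alpha: 3R 2P; Station Beta: 2R 1P)
7. 1 ranger and 1 poacher → Station Beta.  (Station Alpha: 2R 1P; Station Beta: 3R 2P)
8. 1 poacher ← Station Alpha.  (Station Alpha: 2R 2P; Station Beta: 3R 1P)
9. 2 poachers → Station Beta.  (Station Alpha: 2R 0P; Station Beta: 3R 3P)
10. 1 poacher ← Station Alpha.  (Station Alpha: 2R 1P; Station Beta: 3R 2P)
11. 1 ranger and 1 poacher → Station Beta.  (Station Alpha: 1R 0P; Station Beta: 4R 3P)
12. 1 poacher ← Station Alpha.  (Station Alpha: 1R 1P; Station Beta: 4R 2P)
13. 1 ranger and 1 poacher → Station Beta.  (Station Alpha: 0R 0P; Station Beta: 5R 3P)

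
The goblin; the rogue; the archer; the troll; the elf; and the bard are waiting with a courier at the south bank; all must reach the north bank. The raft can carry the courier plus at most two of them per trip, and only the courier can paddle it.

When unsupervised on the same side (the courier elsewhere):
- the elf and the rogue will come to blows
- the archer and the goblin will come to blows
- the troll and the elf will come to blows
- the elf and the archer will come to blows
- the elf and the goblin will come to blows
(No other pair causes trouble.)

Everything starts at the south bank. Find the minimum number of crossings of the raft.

9

Counting alone: the courier can take at most 2 across per trip to the north bank, so moving all 6 needs at least 3 loaded trips out, with a return between consecutive ones — at least 5 crossings.
The safety rule pushes this higher. Following every safe sequence of crossings, the most of the 6 that can be at the north bank as the raft arrives there on crossings 5, 7 is 4, 5 respectively — never all 6.
So no plan with fewer than 9 crossings exists, and this one achieves 9:
1. Courier goes to the north bank with the elf and the goblin.
2. Courier goes back to the south bank with the goblin.
3. Courier goes to the north bank with the goblin and the rogue.
4. Courier goes back to the south bank with the elf.
5. Courier goes to the north bank with the archer and the troll.
6. Courier goes back to the south bank with the goblin.
7. Courier goes to the north bank with the bard and the goblin.
8. Courier goes back to the south bank with the goblin.
9. Courier goes to the north bank with the elf and the goblin.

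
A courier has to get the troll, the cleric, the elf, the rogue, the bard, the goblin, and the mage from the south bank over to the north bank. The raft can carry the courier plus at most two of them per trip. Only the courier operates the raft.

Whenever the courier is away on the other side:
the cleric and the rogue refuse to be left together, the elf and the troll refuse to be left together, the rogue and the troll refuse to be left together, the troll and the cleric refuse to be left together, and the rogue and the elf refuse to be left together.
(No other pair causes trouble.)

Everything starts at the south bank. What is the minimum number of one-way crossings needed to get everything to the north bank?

Counting alone: the courier can take at most 2 across per trip to the north bank, so moving all 7 needs at least 4 loaded trips out, with a return between consecutive ones — at least 7 crossings.
The safety rule pushes this higher. Following every safe sequence of crossings, the most of the 7 that can be at the north bank as the raft arrives there on crossings 7, 9 is 5, 6 respectively — never all 7.
So no plan with fewer than 11 crossings exists, and this one achieves 11:
1. Courier goes to the north bank with the rogue and the troll.
2. Courier goes back to the south bank with the troll.
3. Courier goes to the north bank with the bard and the troll.
4. Courier goes back to the south bank with the troll.
5. Courier goes to the north bank with the goblin and the troll.
6. Courier goes back to the south bank with the troll.
7. Courier goes to the north bank with the mage and the troll.
8. Courier goes back to the south bank with the troll.
9. Courier goes to the north bank with the cleric and the elf.
10. Courier goes back to the south bank with the rogue.
11. Courier goes to the north bank with the rogue and the troll.

11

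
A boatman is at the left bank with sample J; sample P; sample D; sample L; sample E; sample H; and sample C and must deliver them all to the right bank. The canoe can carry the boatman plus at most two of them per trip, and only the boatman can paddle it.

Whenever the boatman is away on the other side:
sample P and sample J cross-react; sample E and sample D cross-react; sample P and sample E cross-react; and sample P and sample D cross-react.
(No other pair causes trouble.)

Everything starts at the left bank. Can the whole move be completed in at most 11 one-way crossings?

Yes

Yes — this plan uses 11 crossings (≤ 11):
1. Boatman goes to the right bank with sample D and sample P.  [the left bank: sample C, sample E, sample H, sample J, sample L | the right bank: sample D, sample P]
2. Boatman goes back to the left bank with sample P.  [the left bank: sample C, sample E, sample H, sample J, sample L, sample P | the right bank: sample D]
3. Boatman goes to the right bank with sample J and sample P.  [the left bank: sample C, sample E, sample H, sample L | the right bank: sample D, sample J, sample P]
4. Boatman goes back to the left bank with sample P.  [the left bank: sample C, sample E, sample H, sample L, sample P | the right bank: sample D, sample J]
5. Boatman goes to the right bank with sample L and sample P.  [the left bank: sample C, sample E, sample H | the right bank: sample D, sample J, sample L, sample P]
6. Boatman goes back to the left bank with sample P.  [the left bank: sample C, sample E, sample H, sample P | the right bank: sample D, sample J, sample L]
7. Boatman goes to the right bank with sample H and sample P.  [the left bank: sample C, sample E | the right bank: sample D, sample H, sample J, sample L, sample P]
8. Boatman goes back to the left bank with sample P.  [the left bank: sample C, sample E, sample P | the right bank: sample D, sample H, sample J, sample L]
9. Boatman goes to the right bank with sample C and sample P.  [the left bank: sample E | the right bank: sample C, sample D, sample H, sample J, sample L, sample P]
10. Boatman goes back to the left bank with sample P.  [the left bank: sample E, sample P | the right bank: sample C, sample D, sample H, sample J, sample L]
11. Boatman goes to the right bank with sample E and sample P.  [the left bank: — | the right bank: sample C, sample D, sample E, sample H, sample J, sample L, sample P]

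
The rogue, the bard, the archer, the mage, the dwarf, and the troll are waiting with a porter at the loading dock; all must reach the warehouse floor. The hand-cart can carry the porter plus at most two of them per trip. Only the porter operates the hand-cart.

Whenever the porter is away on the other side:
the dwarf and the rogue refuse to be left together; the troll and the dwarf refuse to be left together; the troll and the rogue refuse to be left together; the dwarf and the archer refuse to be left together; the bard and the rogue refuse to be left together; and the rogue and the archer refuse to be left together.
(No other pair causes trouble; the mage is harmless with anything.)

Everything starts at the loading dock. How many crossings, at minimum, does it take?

Counting alone: the porter can take at most 2 across per trip to the warehouse floor, so moving all 6 needs at least 3 loaded trips out, with a return between consecutive ones — at least 5 crossings.
The safety rule pushes this higher. Following every safe sequence of crossings, the most of the 6 that can be at the warehouse floor as the hand-cart arrives there on crossings 5, 7 is 4, 5 respectively — never all 6.
So no plan with fewer than 9 crossings exists, and this one achieves 9:
1. Porter goes to the warehouse floor with the dwarf and the rogue.  [the loading dock: the archer, the bard, the mage, the troll | the warehouse floor: the dwarf, the rogue]
2. Porter goes back to the loading dock with the rogue.  [the loading dock: the archer, the bard, the mage, the rogue, the troll | the warehouse floor: the dwarf]
3. Porter goes to the warehouse floor with the bard and the rogue.  [the loading dock: the archer, the mage, the troll | the warehouse floor: the bard, the dwarf, the rogue]
4. Porter goes back to the loading dock with the rogue.  [the loading dock: the archer, the mage, the rogue, the troll | the warehouse floor: the bard, the dwarf]
5. Porter goes to the warehouse floor with the mage and the rogue.  [the loading dock: the archer, the troll | the warehouse floor: the bard, the dwarf, the mage, the rogue]
6. Porter goes back to the loading dock with the rogue.  [the loading dock: the archer, the rogue, the troll | the warehouse floor: the bard, the dwarf, the mage]
7. Porter goes to the warehouse floor with the archer and the troll.  [the loading dock: the rogue | the warehouse floor: the archer, the bard, the dwarf, the mage, the troll]
8. Porter goes back to the loading dock with the dwarf.  [the loading dock: the dwarf, the rogue | the warehouse floor: the archer, the bard, the mage, the troll]
9. Porter goes to the warehouse floor with the dwarf and the rogue.  [the loading dock: — | the warehouse floor: the archer, the bard, the dwarf, the mage, the rogue, the troll]

9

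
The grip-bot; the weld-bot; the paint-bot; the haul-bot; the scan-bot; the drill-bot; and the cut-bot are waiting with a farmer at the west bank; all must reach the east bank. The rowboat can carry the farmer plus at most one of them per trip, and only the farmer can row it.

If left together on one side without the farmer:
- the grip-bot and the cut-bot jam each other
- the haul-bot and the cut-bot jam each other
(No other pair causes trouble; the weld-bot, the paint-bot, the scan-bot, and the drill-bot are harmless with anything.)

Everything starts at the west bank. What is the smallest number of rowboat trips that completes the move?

15

Counting alone: the farmer can take at most 1 across per trip to the east bank, so moving all 7 needs at least 7 loaded trips out, with a return between consecutive ones — at least 13 crossings.
The safety rule pushes this higher. Following every safe sequence of crossings, the most of the 7 that can be at the east bank as the rowboat arrives there on crossing 13 is 6 — never all 7.
So no plan with fewer than 15 crossings exists, and this one achieves 15:
1. Farmer goes to the east bank with the cut-bot.  [the west bank: the drill-bot, the grip-bot, the haul-bot, the paint-bot, the scan-bot, the weld-bot | the east bank: the cut-bot]
2. Farmer goes back to the west bank alone.  [the west bank: the drill-bot, the grip-bot, the haul-bot, the paint-bot, the scan-bot, the weld-bot | the east bank: the cut-bot]
3. Farmer goes to the east bank with the grip-bot.  [the west bank: the drill-bot, the haul-bot, the paint-bot, the scan-bot, the weld-bot | the east bank: the cut-bot, the grip-bot]
4. Farmer goes back to the west bank with the cut-bot.  [the west bank: the cut-bot, the drill-bot, the haul-bot, the paint-bot, the scan-bot, the weld-bot | the east bank: the grip-bot]
5. Farmer goes to the east bank with the haul-bot.  [the west bank: the cut-bot, the drill-bot, the paint-bot, the scan-bot, the weld-bot | the east bank: the grip-bot, the haul-bot]
6. Farmer goes back to the west bank alone.  [the west bank: the cut-bot, the drill-bot, the paint-bot, the scan-bot, the weld-bot | the east bank: the grip-bot, the haul-bot]
7. Farmer goes to the east bank with the weld-bot.  [the west bank: the cut-bot, the drill-bot, the paint-bot, the scan-bot | the east bank: the grip-bot, the haul-bot, the weld-bot]
8. Farmer goes back to the west bank alone.  [the west bank: the cut-bot, the drill-bot, the paint-bot, the scan-bot | the east bank: the grip-bot, the haul-bot, the weld-bot]
9. Farmer goes to the east bank with the paint-bot.  [the west bank: the cut-bot, the drill-bot, the scan-bot | the east bank: the grip-bot, the haul-bot, the paint-bot, the weld-bot]
10. Farmer goes back to the west bank alone.  [the west bank: the cut-bot, the drill-bot, the scan-bot | the east bank: the grip-bot, the haul-bot, the paint-bot, the weld-bot]
11. Farmer goes to the east bank with the scan-bot.  [the west bank: the cut-bot, the drill-bot | the east bank: the grip-bot, the haul-bot, the paint-bot, the scan-bot, the weld-bot]
12. Farmer goes back to the west bank alone.  [the west bank: the cut-bot, the drill-bot | the east bank: the grip-bot, the haul-bot, the paint-bot, the scan-bot, the weld-bot]
13. Farmer goes to the east bank with the drill-bot.  [the west bank: the cut-bot | the east bank: the drill-bot, the grip-bot, the haul-bot, the paint-bot, the scan-bot, the weld-bot]
14. Farmer goes back to the west bank alone.  [the west bank: the cut-bot | the east bank: the drill-bot, the grip-bot, the haul-bot, the paint-bot, the scan-bot, the weld-bot]
15. Farmer goes to the east bank with the cut-bot.  [the west bank: — | the east bank: the cut-bot, the drill-bot, the grip-bot, the haul-bot, the paint-bot, the scan-bot, the weld-bot]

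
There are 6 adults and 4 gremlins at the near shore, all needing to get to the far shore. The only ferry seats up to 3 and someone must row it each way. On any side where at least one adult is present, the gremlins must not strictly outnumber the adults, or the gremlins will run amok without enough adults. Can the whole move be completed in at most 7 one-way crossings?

Counting alone: each trip to the far shore takes at most 3 across and each return brings at least 1 back, so after t trips out (and t−1 returns) at most 3t − (t−1) of the 10 are across; that first reaches 10 at t = 5, so at least 9 crossings are needed.
Since 7 < 9, 7 crossings cannot be enough. (The shortest complete plan in fact takes 9:)
1. 2 gremlins → the far shore.  (the near shore: 6A 2G; the far shore: 0A 2G)
2. 1 gremlin ← the near shore.  (the near shore: 6A 3G; the far shore: 0A 1G)
3. 3 gremlins → the far shore.  (the near shore: 6A 0G; the far shore: 0A 4G)
4. 1 gremlin ← the near shore.  (the near shore: 6A 1G; the far shore: 0A 3G)
5. 3 adults → the far shore.  (the near shore: 3A 1G; the far shore: 3A 3G)
6. 1 gremlin ← the near shore.  (the near shore: 3A 2G; the far shore: 3A 2G)
7. 1 adult and 2 gremlins → the far shore.  (the near shore: 2A 0G; the far shore: 4A 4G)
8. 1 gremlin ← the near shore.  (the near shore: 2A 1G; the far shore: 4A 3G)
9. 2 adults and 1 gremlin → the far shore.  (the near shore: 0A 0G; the far shore: 6A 4G)

No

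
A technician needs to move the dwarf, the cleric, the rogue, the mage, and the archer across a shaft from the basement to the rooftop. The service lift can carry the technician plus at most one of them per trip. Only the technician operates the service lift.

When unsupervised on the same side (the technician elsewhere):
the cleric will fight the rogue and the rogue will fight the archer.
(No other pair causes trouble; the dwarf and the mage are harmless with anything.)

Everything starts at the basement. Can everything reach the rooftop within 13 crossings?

Yes — this plan uses 11 crossings (≤ 13):
1. Technician goes to the rooftop with the rogue.  [the basement: the archer, the cleric, the dwarf, the mage | the rooftop: the rogue]
2. Technician goes back to the basement alone.  [the basement: the archer, the cleric, the dwarf, the mage | the rooftop: the rogue]
3. Technician goes to the rooftop with the dwarf.  [the basement: the archer, the cleric, the mage | the rooftop: the dwarf, the rogue]
4. Technician goes back to the basement alone.  [the basement: the archer, the cleric, the mage | the rooftop: the dwarf, the rogue]
5. Technician goes to the rooftop with the cleric.  [the basement: the archer, the mage | the rooftop: the cleric, the dwarf, the rogue]
6. Technician goes back to the basement with the rogue.  [the basement: the archer, the mage, the rogue | the rooftop: the cleric, the dwarf]
7. Technician goes to the rooftop with the archer.  [the basement: the mage, the rogue | the rooftop: the archer, the cleric, the dwarf]
8. Technician goes back to the basement alone.  [the basement: the mage, the rogue | the rooftop: the archer, the cleric, the dwarf]
9. Technician goes to the rooftop with the mage.  [the basement: the rogue | the rooftop: the archer, the cleric, the dwarf, the mage]
10. Technician goes back to the basement alone.  [the basement: the rogue | the rooftop: the archer, the cleric, the dwarf, the mage]
11. Technician goes to the rooftop with the rogue.  [the basement: — | the rooftop: the archer, the cleric, the dwarf, the mage, the rogue]

Yes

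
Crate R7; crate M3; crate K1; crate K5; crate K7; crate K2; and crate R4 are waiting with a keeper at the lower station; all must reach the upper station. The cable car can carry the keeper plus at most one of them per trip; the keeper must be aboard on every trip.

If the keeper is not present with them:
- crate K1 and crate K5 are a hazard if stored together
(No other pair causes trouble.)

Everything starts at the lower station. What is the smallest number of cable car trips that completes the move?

13

Counting alone: the keeper can take at most 1 across per trip to the upper station, so moving all 7 needs at least 7 loaded trips out, with a return between consecutive ones — at least 13 crossings.
The plan below uses exactly 13 crossings, so it is optimal:
1. Keeper goes to the upper station with crate K1.  [the lower station: crate K2, crate K5, crate K7, crate M3, crate R4, crate R7 | the upper station: crate K1]
2. Keeper goes back to the lower station alone.  [the lower station: crate K2, crate K5, crate K7, crate M3, crate R4, crate R7 | the upper station: crate K1]
3. Keeper goes to the upper station with crate R7.  [the lower station: crate K2, crate K5, crate K7, crate M3, crate R4 | the upper station: crate K1, crate R7]
4. Keeper goes back to the lower station alone.  [the lower station: crate K2, crate K5, crate K7, crate M3, crate R4 | the upper station: crate K1, crate R7]
5. Keeper goes to the upper station with crate M3.  [the lower station: crate K2, crate K5, crate K7, crate R4 | the upper station: crate K1, crate M3, crate R7]
6. Keeper goes back to the lower station alone.  [the lower station: crate K2, crate K5, crate K7, crate R4 | the upper station: crate K1, crate M3, crate R7]
7. Keeper goes to the upper station with crate K7.  [the lower station: crate K2, crate K5, crate R4 | the upper station: crate K1, crate K7, crate M3, crate R7]
8. Keeper goes back to the lower station alone.  [the lower station: crate K2, crate K5, crate R4 | the upper station: crate K1, crate K7, crate M3, crate R7]
9. Keeper goes to the upper station with crate K2.  [the lower station: crate K5, crate R4 | the upper station: crate K1, crate K2, crate K7, crate M3, crate R7]
10. Keeper goes back to the lower station alone.  [the lower station: crate K5, crate R4 | the upper station: crate K1, crate K2, crate K7, crate M3, crate R7]
11. Keeper goes to the upper station with crate R4.  [the lower station: crate K5 | the upper station: crate K1, crate K2, crate K7, crate M3, crate R4, crate R7]
12. Keeper goes back to the lower station alone.  [the lower station: crate K5 | the upper station: crate K1, crate K2, crate K7, crate M3, crate R4, crate R7]
13. Keeper goes to the upper station with crate K5.  [the lower station: — | the upper station: crate K1, crate K2, crate K5, crate K7, crate M3, crate R4, crate R7]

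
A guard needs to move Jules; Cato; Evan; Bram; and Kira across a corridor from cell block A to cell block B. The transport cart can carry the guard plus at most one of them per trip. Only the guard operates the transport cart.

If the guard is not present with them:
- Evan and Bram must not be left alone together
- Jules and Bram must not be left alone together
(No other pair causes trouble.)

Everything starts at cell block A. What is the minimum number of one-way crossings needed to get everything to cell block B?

Counting alone: the guard can take at most 1 across per trip to cell block B, so moving all 5 needs at least 5 loaded trips out, with a return between consecutive ones — at least 9 crossings.
The safety rule pushes this higher. Following every safe sequence of crossings, the most of the 5 that can be at cell block B as the transport cart arrives there on crossing 9 is 4 — never all 5.
So no plan with fewer than 11 crossings exists, and this one achieves 11:
1. Guard goes to cell block B with Bram.  [cell block A: Cato, Evan, Jules, Kira | cell block B: Bram]
2. Guard goes back to cell block A alone.  [cell block A: Cato, Evan, Jules, Kira | cell block B: Bram]
3. Guard goes to cell block B with Jules.  [cell block A: Cato, Evan, Kira | cell block B: Bram, Jules]
4. Guard goes back to cell block A with Bram.  [cell block A: Bram, Cato, Evan, Kira | cell block B: Jules]
5. Guard goes to cell block B with Evan.  [cell block A: Bram, Cato, Kira | cell block B: Evan, Jules]
6. Guard goes back to cell block A alone.  [cell block A: Bram, Cato, Kira | cell block B: Evan, Jules]
7. Guard goes to cell block B with Cato.  [cell block A: Bram, Kira | cell block B: Cato, Evan, Jules]
8. Guard goes back to cell block A alone.  [cell block A: Bram, Kira | cell block B: Cato, Evan, Jules]
9. Guard goes to cell block B with Kira.  [cell block A: Bram | cell block B: Cato, Evan, Jules, Kira]
10. Guard goes back to cell block A alone.  [cell block A: Bram | cell block B: Cato, Evan, Jules, Kira]
11. Guard goes to cell block B with Bram.  [cell block A: — | cell block B: Bram, Cato, Evan, Jules, Kira]

11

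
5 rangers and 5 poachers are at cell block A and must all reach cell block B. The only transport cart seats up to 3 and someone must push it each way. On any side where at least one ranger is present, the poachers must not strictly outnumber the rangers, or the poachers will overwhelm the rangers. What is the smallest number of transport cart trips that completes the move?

11

Counting alone: each trip to cell block B takes at most 3 across and each return brings at least 1 back, so after t trips out (and t−1 returns) at most 3t − (t−1) of the 10 are across; that first reaches 10 at t = 5, so at least 9 crossings are needed.
The safety rule pushes this higher. Following every safe sequence of crossings, the most of the 10 that can be at cell block B as the transport cart arrives there on crossing 9 is 9 — never all 10.
So no plan with fewer than 11 crossings exists, and this one achieves 11:
1. 2 poachers → cell block B.  (cell block A: 5R 3P; cell block B: 0R 2P)
2. 1 poacher ← cell block A.  (cell block A: 5R 4P; cell block B: 0R 1P)
3. 3 poachers → cell block B.  (cell block A: 5R 1P; cell block B: 0R 4P)
4. 1 poacher ← cell block A.  (cell block A: 5R 2P; cell block B: 0R 3P)
5. 3 rangers → cell block B.  (cell block A: 2R 2P; cell block B: 3R 3P)
6. 1 ranger and 1 poacher ← cell block A.  (cell block A: 3R 3P; cell block B: 2R 2P)
7. 3 rangers → cell block B.  (cell block A: 0R 3P; cell block B: 5R 2P)
8. 1 poacher ← cell block A.  (cell block A: 0R 4P; cell block B: 5R 1P)
9. 2 poachers → cell block B.  (cell block A: 0R 2P; cell block B: 5R 3P)
10. 1 poacher ← cell block A.  (cell block A: 0R 3P; cell block B: 5R 2P)
11. 3 poachers → cell block B.  (cell block A: 0R 0P; cell block B: 5R 5P)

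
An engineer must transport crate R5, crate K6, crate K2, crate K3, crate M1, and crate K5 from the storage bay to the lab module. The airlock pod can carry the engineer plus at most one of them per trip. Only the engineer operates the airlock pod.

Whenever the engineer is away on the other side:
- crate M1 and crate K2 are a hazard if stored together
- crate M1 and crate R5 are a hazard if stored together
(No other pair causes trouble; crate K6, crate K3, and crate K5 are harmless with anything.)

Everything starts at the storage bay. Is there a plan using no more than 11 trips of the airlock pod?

No

Counting alone: the engineer can take at most 1 across per trip to the lab module, so moving all 6 needs at least 6 loaded trips out, with a return between consecutive ones — at least 11 crossings.
The safety rule pushes this higher. Following every safe sequence of crossings, the most of the 6 that can be at the lab module as the airlock pod arrives there on crossing 11 is 5 — never all 6.
So the move cannot be finished within 11 crossings. (The shortest complete plan takes 13:)
1. Engineer goes to the lab module with crate M1.  [the storage bay: crate K2, crate K3, crate K5, crate K6, crate R5 | the lab module: crate M1]
2. Engineer goes back to the storage bay alone.  [the storage bay: crate K2, crate K3, crate K5, crate K6, crate R5 | the lab module: crate M1]
3. Engineer goes to the lab module with crate R5.  [the storage bay: crate K2, crate K3, crate K5, crate K6 | the lab module: crate M1, crate R5]
4. Engineer goes back to the storage bay with crate M1.  [the storage bay: crate K2, crate K3, crate K5, crate K6, crate M1 | the lab module: crate R5]
5. Engineer goes to the lab module with crate K2.  [the storage bay: crate K3, crate K5, crate K6, crate M1 | the lab module: crate K2, crate R5]
6. Engineer goes back to the storage bay alone.  [the storage bay: crate K3, crate K5, crate K6, crate M1 | the lab module: crate K2, crate R5]
7. Engineer goes to the lab module with crate K6.  [the storage bay: crate K3, crate K5, crate M1 | the lab module: crate K2, crate K6, crate R5]
8. Engineer goes back to the storage bay alone.  [the storage bay: crate K3, crate K5, crate M1 | the lab module: crate K2, crate K6, crate R5]
9. Engineer goes to the lab module with crate K3.  [the storage bay: crate K5, crate M1 | the lab module: crate K2, crate K3, crate K6, crate R5]
10. Engineer goes back to the storage bay alone.  [the storage bay: crate K5, crate M1 | the lab module: crate K2, crate K3, crate K6, crate R5]
11. Engineer goes to the lab module with crate K5.  [the storage bay: crate M1 | the lab module: crate K2, crate K3, crate K5, crate K6, crate R5]
12. Engineer goes back to the storage bay alone.  [the storage bay: crate M1 | the lab module: crate K2, crate K3, crate K5, crate K6, crate R5]
13. Engineer goes to the lab module with crate M1.  [the storage bay: — | the lab module: crate K2, crate K3, crate K5, crate K6, crate M1, crate R5]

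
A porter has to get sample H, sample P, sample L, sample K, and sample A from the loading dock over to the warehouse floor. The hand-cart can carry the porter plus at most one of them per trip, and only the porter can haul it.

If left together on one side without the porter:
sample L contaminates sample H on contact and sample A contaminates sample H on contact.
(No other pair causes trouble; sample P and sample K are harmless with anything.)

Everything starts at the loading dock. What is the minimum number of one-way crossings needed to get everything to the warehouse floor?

11

Counting alone: the porter can take at most 1 across per trip to the warehouse floor, so moving all 5 needs at least 5 loaded trips out, with a return between consecutive ones — at least 9 crossings.
The safety rule pushes this higher. Following every safe sequence of crossings, the most of the 5 that can be at the warehouse floor as the hand-cart arrives there on crossing 9 is 4 — never all 5.
So no plan with fewer than 11 crossings exists, and this one achieves 11:
1. Porter goes to the warehouse floor with sample H.  [the loading dock: sample A, sample K, sample L, sample P | the warehouse floor: sample H]
2. Porter goes back to the loading dock alone.  [the loading dock: sample A, sample K, sample L, sample P | the warehouse floor: sample H]
3. Porter goes to the warehouse floor with sample P.  [the loading dock: sample A, sample K, sample L | the warehouse floor: sample H, sample P]
4. Porter goes back to the loading dock alone.  [the loading dock: sample A, sample K, sample L | the warehouse floor: sample H, sample P]
5. Porter goes to the warehouse floor with sample L.  [the loading dock: sample A, sample K | the warehouse floor: sample H, sample L, sample P]
6. Porter goes back to the loading dock with sample H.  [the loading dock: sample A, sample H, sample K | the warehouse floor: sample L, sample P]
7. Porter goes to the warehouse floor with sample A.  [the loading dock: sample H, sample K | the warehouse floor: sample A, sample L, sample P]
8. Porter goes back to the loading dock alone.  [the loading dock: sample H, sample K | the warehouse floor: sample A, sample L, sample P]
9. Porter goes to the warehouse floor with sample K.  [the loading dock: sample H | the warehouse floor: sample A, sample K, sample L, sample P]
10. Porter goes back to the loading dock alone.  [the loading dock: sample H | the warehouse floor: sample A, sample K, sample L, sample P]
11. Porter goes to the warehouse floor with sample H.  [the loading dock: — | the warehouse floor: sample A, sample H, sample K, sample L, sample P]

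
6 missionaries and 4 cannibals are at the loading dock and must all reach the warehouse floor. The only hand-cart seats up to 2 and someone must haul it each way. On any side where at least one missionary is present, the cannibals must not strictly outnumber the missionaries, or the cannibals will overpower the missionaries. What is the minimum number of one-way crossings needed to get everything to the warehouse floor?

Counting alone: each trip to the warehouse floor takes at most 2 across and each return brings at least 1 back, so after t trips out (and t−1 returns) at most 2t − (t−1) of the 10 are across; that first reaches 10 at t = 9, so at least 17 crossings are needed.
The plan below uses exactly 17 crossings, so it is optimal:
1. 2 cannibals → the warehouse floor.  (the loading dock: 6M 2C; the warehouse floor: 0M 2C)
2. 1 cannibal ← the loading dock.  (the loading dock: 6M 3C; the warehouse floor: 0M 1C)
3. 2 cannibals → the warehouse floor.  (the loading dock: 6M 1C; the warehouse floor: 0M 3C)
4. 1 cannibal ← the loading dock.  (the loading dock: 6M 2C; the warehouse floor: 0M 2C)
5. 2 missionaries → the warehouse floor.  (the loading dock: 4M 2C; the warehouse floor: 2M 2C)
6. 1 cannibal ← the loading dock.  (the loading dock: 4M 3C; the warehouse floor: 2M 1C)
7. 1 missionary and 1 cannibal → the warehouse floor.  (the loading dock: 3M 2C; the warehouse floor: 3M 2C)
8. 1 cannibal ← the loading dock.  (the loading dock: 3M 3C; the warehouse floor: 3M 1C)
9. 2 cannibals → the warehouse floor.  (the loading dock: 3M 1C; the warehouse floor: 3M 3C)
10. 1 cannibal ← the loading dock.  (the loading dock: 3M 2C; the warehouse floor: 3M 2C)
11. 1 missionary and 1 cannibal → the warehouse floor.  (the loading dock: 2M 1C; the warehouse floor: 4M 3C)
12. 1 cannibal ← the loading dock.  (the loading dock: 2M 2C; the warehouse floor: 4M 2C)
13. 2 cannibals → the warehouse floor.  (the loading dock: 2M 0C; the warehouse floor: 4M 4C)
14. 1 cannibal ← the loading dock.  (the loading dock: 2M 1C; the warehouse floor: 4M 3C)
15. 1 missionary and 1 cannibal → the warehouse floor.  (the loading dock: 1M 0C; the warehouse floor: 5M 4C)
16. 1 cannibal ← the loading dock.  (the loading dock: 1M 1C; the warehouse floor: 5M 3C)
17. 1 missionary and 1 cannibal → the warehouse floor.  (the loading dock: 0M 0C; the warehouse floor: 6M 4C)

17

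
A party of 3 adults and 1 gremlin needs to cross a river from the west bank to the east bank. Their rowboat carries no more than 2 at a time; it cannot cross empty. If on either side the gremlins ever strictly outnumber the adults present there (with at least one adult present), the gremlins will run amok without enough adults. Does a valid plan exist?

Yes

1. 1 adult and 1 gremlin → the east bank.  (the west bank: 2A 0G; the east bank: 1A 1G)
2. 1 gremlin ← the west bank.  (the west bank: 2A 1G; the east bank: 1A 0G)
3. 1 adult and 1 gremlin → the east bank.  (the west bank: 1A 0G; the east bank: 2A 1G)
4. 1 gremlin ← the west bank.  (the west bank: 1A 1G; the east bank: 2A 0G)
5. 1 adult and 1 gremlin → the east bank.  (the west bank: 0A 0G; the east bank: 3A 1G)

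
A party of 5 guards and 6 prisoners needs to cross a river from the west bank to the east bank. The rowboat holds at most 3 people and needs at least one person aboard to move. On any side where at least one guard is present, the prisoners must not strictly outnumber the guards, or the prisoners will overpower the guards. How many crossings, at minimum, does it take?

impossible

The prisoners already outnumber the guards at the west bank before anyone moves, so the starting position itself is disallowed.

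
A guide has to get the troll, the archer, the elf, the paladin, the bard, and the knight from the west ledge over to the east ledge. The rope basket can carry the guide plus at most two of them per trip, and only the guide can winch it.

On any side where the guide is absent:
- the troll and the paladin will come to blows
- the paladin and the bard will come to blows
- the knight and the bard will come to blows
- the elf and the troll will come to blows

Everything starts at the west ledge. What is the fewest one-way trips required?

7

Counting alone: the guide can take at most 2 across per trip to the east ledge, so moving all 6 needs at least 3 loaded trips out, with a return between consecutive ones — at least 5 crossings.
The safety rule pushes this higher. Following every safe sequence of crossings, the most of the 6 that can be at the east ledge as the rope basket arrives there on crossing 5 is 5 — never all 6.
So no plan with fewer than 7 crossings exists, and this one achieves 7:
1. Guide goes to the east ledge with the bard and the troll.
2. Guide goes back to the west ledge alone.
3. Guide goes to the east ledge with the archer and the elf.
4. Guide goes back to the west ledge with the troll.
5. Guide goes to the east ledge with the knight and the paladin.
6. Guide goes back to the west ledge with the bard.
7. Guide goes to the east ledge with the bard and the troll.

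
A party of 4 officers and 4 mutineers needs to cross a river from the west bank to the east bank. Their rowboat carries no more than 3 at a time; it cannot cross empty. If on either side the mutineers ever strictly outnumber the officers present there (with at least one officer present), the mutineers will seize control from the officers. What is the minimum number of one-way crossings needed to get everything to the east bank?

9

Counting alone: each trip to the east bank takes at most 3 across and each return brings at least 1 back, so after t trips out (and t−1 returns) at most 3t − (t−1) of the 8 are across; that first reaches 8 at t = 4, so at least 7 crossings are needed.
The safety rule pushes this higher. Following every safe sequence of crossings, the most of the 8 that can be at the east bank as the rowboat arrives there on crossing 7 is 7 — never all 8.
So no plan with fewer than 9 crossings exists, and this one achieves 9:
1. 2 mutineers → the east bank.  (the west bank: 4O 2M; the east bank: 0O 2M)
2. 1 mutineer ← the west bank.  (the west bank: 4O 3M; the east bank: 0O 1M)
3. 3 mutineers → the east bank.  (the west bank: 4O 0M; the east bank: 0O 4M)
4. 1 mutineer ← the west bank.  (the west bank: 4O 1M; the east bank: 0O 3M)
5. 3 officers → the east bank.  (the west bank: 1O 1M; the east bank: 3O 3M)
6. 1 officer and 1 mutineer ← the west bank.  (the west bank: 2O 2M; the east bank: 2O 2M)
7. 2 officers → the east bank.  (the west bank: 0O 2M; the east bank: 4O 2M)
8. 1 mutineer ← the west bank.  (the west bank: 0O 3M; the east bank: 4O 1M)
9. 3 mutineers → the east bank.  (the west bank: 0O 0M; the east bank: 4O 4M)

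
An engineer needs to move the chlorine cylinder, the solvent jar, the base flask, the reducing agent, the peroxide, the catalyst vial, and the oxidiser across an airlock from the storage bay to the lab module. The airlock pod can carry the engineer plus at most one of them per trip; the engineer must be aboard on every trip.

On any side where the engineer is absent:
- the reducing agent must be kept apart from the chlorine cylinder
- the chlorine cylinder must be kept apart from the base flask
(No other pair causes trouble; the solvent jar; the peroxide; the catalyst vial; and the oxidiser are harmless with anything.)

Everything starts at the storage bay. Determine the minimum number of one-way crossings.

15

Counting alone: the engineer can take at most 1 across per trip to the lab module, so moving all 7 needs at least 7 loaded trips out, with a return between consecutive ones — at least 13 crossings.
The safety rule pushes this higher. Following every safe sequence of crossings, the most of the 7 that can be at the lab module as the airlock pod arrives there on crossing 13 is 6 — never all 7.
So no plan with fewer than 15 crossings exists, and this one achieves 15:
1. Engineer goes to the lab module with the chlorine cylinder.
2. Engineer goes back to the storage bay alone.
3. Engineer goes to the lab module with the solvent jar.
4. Engineer goes back to the storage bay alone.
5. Engineer goes to the lab module with the base flask.
6. Engineer goes back to the storage bay with the chlorine cylinder.
7. Engineer goes to the lab module with the reducing agent.
8. Engineer goes back to the storage bay alone.
9. Engineer goes to the lab module with the peroxide.
10. Engineer goes back to the storage bay alone.
11. Engineer goes to the lab module with the catalyst vial.
12. Engineer goes back to the storage bay alone.
13. Engineer goes to the lab module with the oxidiser.
14. Engineer goes back to the storage bay alone.
15. Engineer goes to the lab module with the chlorine cylinder.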